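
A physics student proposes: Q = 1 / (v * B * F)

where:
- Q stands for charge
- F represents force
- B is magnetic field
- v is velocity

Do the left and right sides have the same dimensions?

No

Q (charge) has dimensions [I T].
F (force) has dimensions [L M T^-2].
B (magnetic field) has dimensions [I^-1 M T^-2].
v (velocity) has dimensions [L T^-1].

Left side: [I T]
Right side: [I L^-2 M^-2 T^5]

The two sides have different dimensions, so the equation is NOT dimensionally consistent.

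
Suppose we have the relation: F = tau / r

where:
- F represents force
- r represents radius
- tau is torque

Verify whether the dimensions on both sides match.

Yes

F (force) has dimensions [L M T^-2].
r (radius) has dimensions [L].
tau (torque) has dimensions [L^2 M T^-2].

Left side: [L M T^-2]
Right side: [L M T^-2]

Both sides have the same dimensions, so the equation is dimensionally consistent.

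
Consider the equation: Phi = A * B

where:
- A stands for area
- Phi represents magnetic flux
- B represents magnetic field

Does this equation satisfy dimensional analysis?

Yes

A (area) has dimensions [L^2].
Phi (magnetic flux) has dimensions [I^-1 L^2 M T^-2].
B (magnetic field) has dimensions [I^-1 M T^-2].

Left side: [I^-1 L^2 M T^-2]
Right side: [I^-1 L^2 M T^-2]

Both sides have the same dimensions, so the equation is dimensionally consistent.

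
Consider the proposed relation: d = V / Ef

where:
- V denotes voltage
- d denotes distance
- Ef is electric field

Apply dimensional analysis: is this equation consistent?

Yes

V (voltage) has dimensions [I^-1 L^2 M T^-3].
d (distance) has dimensions [L].
Ef (electric field) has dimensions [I^-1 L M T^-3].

Left side: [L]
Right side: [L]

Both sides have the same dimensions, so the equation is dimensionally consistent.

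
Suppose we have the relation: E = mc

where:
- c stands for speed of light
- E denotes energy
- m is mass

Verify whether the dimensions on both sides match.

No

c (speed of light) has dimensions [L T^-1].
E (energy) has dimensions [L^2 M T^-2].
m (mass) has dimensions [M].

Left side: [L^2 M T^-2]
Right side: [L M T^-1]

The two sides have different dimensions, so the equation is NOT dimensionally consistent.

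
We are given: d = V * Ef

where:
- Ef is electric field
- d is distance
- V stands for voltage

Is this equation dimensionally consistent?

No

Ef (electric field) has dimensions [I^-1 L M T^-3].
d (distance) has dimensions [L].
V (voltage) has dimensions [I^-1 L^2 M T^-3].

Left side: [L]
Right side: [I^-2 L^3 M^2 T^-6]

The two sides have different dimensions, so the equation is NOT dimensionally consistent.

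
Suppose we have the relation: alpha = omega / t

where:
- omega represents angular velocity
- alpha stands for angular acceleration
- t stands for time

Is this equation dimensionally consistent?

Yes

omega (angular velocity) has dimensions [T^-1].
alpha (angular acceleration) has dimensions [T^-2].
t (time) has dimensions [T].

Left side: [T^-2]
Right side: [T^-2]

Both sides have the same dimensions, so the equation is dimensionally consistent.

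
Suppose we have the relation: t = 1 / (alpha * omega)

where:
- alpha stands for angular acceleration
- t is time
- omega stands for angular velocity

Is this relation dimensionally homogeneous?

No

alpha (angular acceleration) has dimensions [T^-2].
t (time) has dimensions [T].
omega (angular velocity) has dimensions [T^-1].

Left side: [T]
Right side: [T^3]

The two sides have different dimensions, so the equation is NOT dimensionally consistent.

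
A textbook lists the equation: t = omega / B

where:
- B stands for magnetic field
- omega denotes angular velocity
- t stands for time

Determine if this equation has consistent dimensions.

No

B (magnetic field) has dimensions [I^-1 M T^-2].
omega (angular velocity) has dimensions [T^-1].
t (time) has dimensions [T].

Left side: [T]
Right side: [I M^-1 T]

The two sides have different dimensions, so the equation is NOT dimensionally consistent.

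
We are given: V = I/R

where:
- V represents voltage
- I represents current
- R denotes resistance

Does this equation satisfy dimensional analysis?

No

V (voltage) has dimensions [I^-1 L^2 M T^-3].
I (current) has dimensions [I].
R (resistance) has dimensions [I^-2 L^2 M T^-3].

Left side: [I^-1 L^2 M T^-3]
Right side: [I^3 L^-2 M^-1 T^3]

The two sides have different dimensions, so the equation is NOT dimensionally consistent.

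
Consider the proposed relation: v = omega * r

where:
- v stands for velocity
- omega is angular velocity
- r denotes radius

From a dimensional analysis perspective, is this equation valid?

Yes

v (velocity) has dimensions [L T^-1].
omega (angular velocity) has dimensions [T^-1].
r (radius) has dimensions [L].

Left side: [L T^-1]
Right side: [L T^-1]

Both sides have the same dimensions, so the equation is dimensionally consistent.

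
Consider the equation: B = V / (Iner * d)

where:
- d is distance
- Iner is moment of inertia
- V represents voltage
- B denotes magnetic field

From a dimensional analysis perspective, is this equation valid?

No

d (distance) has dimensions [L].
Iner (moment of inertia) has dimensions [L^2 M].
V (voltage) has dimensions [I^-1 L^2 M T^-3].
B (magnetic field) has dimensions [I^-1 M T^-2].

Left side: [I^-1 M T^-2]
Right side: [I^-1 L^-1 T^-3]

The two sides have different dimensions, so the equation is NOT dimensionally consistent.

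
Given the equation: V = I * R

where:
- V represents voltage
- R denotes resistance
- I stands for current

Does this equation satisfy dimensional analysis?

Yes

V (voltage) has dimensions [I^-1 L^2 M T^-3].
R (resistance) has dimensions [I^-2 L^2 M T^-3].
I (current) has dimensions [I].

Left side: [I^-1 L^2 M T^-3]
Right side: [I^-1 L^2 M T^-3]

Both sides have the same dimensions, so the equation is dimensionally consistent.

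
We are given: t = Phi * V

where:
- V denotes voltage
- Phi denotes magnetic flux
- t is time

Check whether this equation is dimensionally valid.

No

V (voltage) has dimensions [I^-1 L^2 M T^-3].
Phi (magnetic flux) has dimensions [I^-1 L^2 M T^-2].
t (time) has dimensions [T].

Left side: [T]
Right side: [I^-2 L^4 M^2 T^-5]

The two sides have different dimensions, so the equation is NOT dimensionally consistent.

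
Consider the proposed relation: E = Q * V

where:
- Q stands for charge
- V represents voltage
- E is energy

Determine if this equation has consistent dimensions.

Yes

Q (charge) has dimensions [I T].
V (voltage) has dimensions [I^-1 L^2 M T^-3].
E (energy) has dimensions [L^2 M T^-2].

Left side: [L^2 M T^-2]
Right side: [L^2 M T^-2]

Both sides have the same dimensions, so the equation is dimensionally consistent.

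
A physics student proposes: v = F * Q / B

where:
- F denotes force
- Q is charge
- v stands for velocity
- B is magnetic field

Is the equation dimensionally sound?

No

F (force) has dimensions [L M T^-2].
Q (charge) has dimensions [I T].
v (velocity) has dimensions [L T^-1].
B (magnetic field) has dimensions [I^-1 M T^-2].

Left side: [L T^-1]
Right side: [I^2 L T]

The two sides have different dimensions, so the equation is NOT dimensionally consistent.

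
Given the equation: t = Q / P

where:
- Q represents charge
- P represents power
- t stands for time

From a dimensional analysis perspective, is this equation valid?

No

Q (charge) has dimensions [I T].
P (power) has dimensions [L^2 M T^-3].
t (time) has dimensions [T].

Left side: [T]
Right side: [I L^-2 M^-1 T^4]

The two sides have different dimensions, so the equation is NOT dimensionally consistent.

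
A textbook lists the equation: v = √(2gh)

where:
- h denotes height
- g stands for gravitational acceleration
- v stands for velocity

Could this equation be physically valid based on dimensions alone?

Yes

h (height) has dimensions [L].
g (gravitational acceleration) has dimensions [L T^-2].
v (velocity) has dimensions [L T^-1].

Left side: [L T^-1]
Right side: [L T^-1]

Both sides have the same dimensions, so the equation is dimensionally consistent.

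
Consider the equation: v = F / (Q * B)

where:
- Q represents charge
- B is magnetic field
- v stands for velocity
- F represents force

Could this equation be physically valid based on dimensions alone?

Yes

Q (charge) has dimensions [I T].
B (magnetic field) has dimensions [I^-1 M T^-2].
v (velocity) has dimensions [L T^-1].
F (force) has dimensions [L M T^-2].

Left side: [L T^-1]
Right side: [L T^-1]

Both sides have the same dimensions, so the equation is dimensionally consistent.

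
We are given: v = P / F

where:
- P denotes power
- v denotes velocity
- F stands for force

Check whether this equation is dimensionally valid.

Yes

P (power) has dimensions [L^2 M T^-3].
v (velocity) has dimensions [L T^-1].
F (force) has dimensions [L M T^-2].

Left side: [L T^-1]
Right side: [L T^-1]

Both sides have the same dimensions, so the equation is dimensionally consistent.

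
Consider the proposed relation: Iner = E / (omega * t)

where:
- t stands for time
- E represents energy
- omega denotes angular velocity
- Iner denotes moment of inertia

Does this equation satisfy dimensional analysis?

No

t (time) has dimensions [T].
E (energy) has dimensions [L^2 M T^-2].
omega (angular velocity) has dimensions [T^-1].
Iner (moment of inertia) has dimensions [L^2 M].

Left side: [L^2 M]
Right side: [L^2 M T^-2]

The two sides have different dimensions, so the equation is NOT dimensionally consistent.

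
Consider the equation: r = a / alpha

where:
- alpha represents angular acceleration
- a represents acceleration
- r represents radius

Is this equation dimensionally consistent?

Yes

alpha (angular acceleration) has dimensions [T^-2].
a (acceleration) has dimensions [L T^-2].
r (radius) has dimensions [L].

Left side: [L]
Right side: [L]

Both sides have the same dimensions, so the equation is dimensionally consistent.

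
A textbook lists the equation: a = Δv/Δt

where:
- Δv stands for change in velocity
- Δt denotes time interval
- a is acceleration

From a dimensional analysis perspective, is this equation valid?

Yes

Δv (change in velocity) has dimensions [L T^-1].
Δt (time interval) has dimensions [T].
a (acceleration) has dimensions [L T^-2].

Left side: [L T^-2]
Right side: [L T^-2]

Both sides have the same dimensions, so the equation is dimensionally consistent.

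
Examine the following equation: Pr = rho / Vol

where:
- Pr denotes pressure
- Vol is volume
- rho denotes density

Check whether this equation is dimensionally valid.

No

Pr (pressure) has dimensions [L^-1 M T^-2].
Vol (volume) has dimensions [L^3].
rho (density) has dimensions [L^-3 M].

Left side: [L^-1 M T^-2]
Right side: [L^-6 M]

The two sides have different dimensions, so the equation is NOT dimensionally consistent.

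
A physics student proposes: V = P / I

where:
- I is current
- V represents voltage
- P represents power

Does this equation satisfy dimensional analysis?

Yes

I (current) has dimensions [I].
V (voltage) has dimensions [I^-1 L^2 M T^-3].
P (power) has dimensions [L^2 M T^-3].

Left side: [I^-1 L^2 M T^-3]
Right side: [I^-1 L^2 M T^-3]

Both sides have the same dimensions, so the equation is dimensionally consistent.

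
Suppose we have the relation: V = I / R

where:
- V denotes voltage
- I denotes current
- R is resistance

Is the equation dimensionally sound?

No

V (voltage) has dimensions [I^-1 L^2 M T^-3].
I (current) has dimensions [I].
R (resistance) has dimensions [I^-2 L^2 M T^-3].

Left side: [I^-1 L^2 M T^-3]
Right side: [I^3 L^-2 M^-1 T^3]

The two sides have different dimensions, so the equation is NOT dimensionally consistent.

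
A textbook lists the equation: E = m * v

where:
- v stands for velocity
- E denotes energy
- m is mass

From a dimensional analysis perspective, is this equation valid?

No

v (velocity) has dimensions [L T^-1].
E (energy) has dimensions [L^2 M T^-2].
m (mass) has dimensions [M].

Left side: [L^2 M T^-2]
Right side: [L M T^-1]

The two sides have different dimensions, so the equation is NOT dimensionally consistent.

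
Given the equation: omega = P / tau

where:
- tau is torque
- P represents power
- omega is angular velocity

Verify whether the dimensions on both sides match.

Yes

tau (torque) has dimensions [L^2 M T^-2].
P (power) has dimensions [L^2 M T^-3].
omega (angular velocity) has dimensions [T^-1].

Left side: [T^-1]
Right side: [T^-1]

Both sides have the same dimensions, so the equation is dimensionally consistent.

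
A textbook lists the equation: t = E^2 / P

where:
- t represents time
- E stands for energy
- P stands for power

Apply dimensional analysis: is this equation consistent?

No

t (time) has dimensions [T].
E (energy) has dimensions [L^2 M T^-2].
P (power) has dimensions [L^2 M T^-3].

Left side: [T]
Right side: [L^2 M T^-1]

The two sides have different dimensions, so the equation is NOT dimensionally consistent.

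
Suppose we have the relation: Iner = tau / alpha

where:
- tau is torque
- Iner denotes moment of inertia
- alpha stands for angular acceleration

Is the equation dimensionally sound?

Yes

tau (torque) has dimensions [L^2 M T^-2].
Iner (moment of inertia) has dimensions [L^2 M].
alpha (angular acceleration) has dimensions [T^-2].

Left side: [L^2 M]
Right side: [L^2 M]

Both sides have the same dimensions, so the equation is dimensionally consistent.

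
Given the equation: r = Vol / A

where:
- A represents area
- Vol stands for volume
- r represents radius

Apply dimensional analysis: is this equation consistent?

Yes

A (area) has dimensions [L^2].
Vol (volume) has dimensions [L^3].
r (radius) has dimensions [L].

Left side: [L]
Right side: [L]

Both sides have the same dimensions, so the equation is dimensionally consistent.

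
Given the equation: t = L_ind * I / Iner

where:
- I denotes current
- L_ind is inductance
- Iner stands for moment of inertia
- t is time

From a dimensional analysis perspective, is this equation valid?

No

I (current) has dimensions [I].
L_ind (inductance) has dimensions [I^-2 L^2 M T^-2].
Iner (moment of inertia) has dimensions [L^2 M].
t (time) has dimensions [T].

Left side: [T]
Right side: [I^-1 T^-2]

The two sides have different dimensions, so the equation is NOT dimensionally consistent.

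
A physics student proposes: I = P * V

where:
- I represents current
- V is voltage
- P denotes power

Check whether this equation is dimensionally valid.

No

I (current) has dimensions [I].
V (voltage) has dimensions [I^-1 L^2 M T^-3].
P (power) has dimensions [L^2 M T^-3].

Left side: [I]
Right side: [I^-1 L^4 M^2 T^-6]

The two sides have different dimensions, so the equation is NOT dimensionally consistent.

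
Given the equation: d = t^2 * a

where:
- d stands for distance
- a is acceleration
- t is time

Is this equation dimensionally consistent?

Yes

d (distance) has dimensions [L].
a (acceleration) has dimensions [L T^-2].
t (time) has dimensions [T].

Left side: [L]
Right side: [L]

Both sides have the same dimensions, so the equation is dimensionally consistent.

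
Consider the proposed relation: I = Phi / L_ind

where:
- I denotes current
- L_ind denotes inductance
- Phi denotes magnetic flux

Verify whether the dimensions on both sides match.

Yes

I (current) has dimensions [I].
L_ind (inductance) has dimensions [I^-2 L^2 M T^-2].
Phi (magnetic flux) has dimensions [I^-1 L^2 M T^-2].

Left side: [I]
Right side: [I]

Both sides have the same dimensions, so the equation is dimensionally consistent.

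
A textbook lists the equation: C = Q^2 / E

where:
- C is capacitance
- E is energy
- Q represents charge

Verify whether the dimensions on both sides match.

Yes

C (capacitance) has dimensions [I^2 L^-2 M^-1 T^4].
E (energy) has dimensions [L^2 M T^-2].
Q (charge) has dimensions [I T].

Left side: [I^2 L^-2 M^-1 T^4]
Right side: [I^2 L^-2 M^-1 T^4]

Both sides have the same dimensions, so the equation is dimensionally consistent.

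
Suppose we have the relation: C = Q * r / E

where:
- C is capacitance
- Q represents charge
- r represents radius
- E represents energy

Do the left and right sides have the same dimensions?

No

C (capacitance) has dimensions [I^2 L^-2 M^-1 T^4].
Q (charge) has dimensions [I T].
r (radius) has dimensions [L].
E (energy) has dimensions [L^2 M T^-2].

Left side: [I^2 L^-2 M^-1 T^4]
Right side: [I L^-1 M^-1 T^3]

The two sides have different dimensions, so the equation is NOT dimensionally consistent.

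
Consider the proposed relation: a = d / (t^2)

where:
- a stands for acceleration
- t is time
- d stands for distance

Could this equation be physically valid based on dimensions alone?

Yes

a (acceleration) has dimensions [L T^-2].
t (time) has dimensions [T].
d (distance) has dimensions [L].

Left side: [L T^-2]
Right side: [L T^-2]

Both sides have the same dimensions, so the equation is dimensionally consistent.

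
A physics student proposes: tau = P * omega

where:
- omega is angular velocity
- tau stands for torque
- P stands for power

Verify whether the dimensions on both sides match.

No

omega (angular velocity) has dimensions [T^-1].
tau (torque) has dimensions [L^2 M T^-2].
P (power) has dimensions [L^2 M T^-3].

Left side: [L^2 M T^-2]
Right side: [L^2 M T^-4]

The two sides have different dimensions, so the equation is NOT dimensionally consistent.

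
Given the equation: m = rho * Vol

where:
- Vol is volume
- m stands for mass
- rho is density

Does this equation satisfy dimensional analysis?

Yes

Vol (volume) has dimensions [L^3].
m (mass) has dimensions [M].
rho (density) has dimensions [L^-3 M].

Left side: [M]
Right side: [M]

Both sides have the same dimensions, so the equation is dimensionally consistent.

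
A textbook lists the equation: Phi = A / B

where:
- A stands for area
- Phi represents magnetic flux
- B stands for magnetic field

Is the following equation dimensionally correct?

No

A (area) has dimensions [L^2].
Phi (magnetic flux) has dimensions [I^-1 L^2 M T^-2].
B (magnetic field) has dimensions [I^-1 M T^-2].

Left side: [I^-1 L^2 M T^-2]
Right side: [I L^2 M^-1 T^2]

The two sides have different dimensions, so the equation is NOT dimensionally consistent.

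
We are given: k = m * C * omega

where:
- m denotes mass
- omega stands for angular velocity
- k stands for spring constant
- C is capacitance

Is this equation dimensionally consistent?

No

m (mass) has dimensions [M].
omega (angular velocity) has dimensions [T^-1].
k (spring constant) has dimensions [M T^-2].
C (capacitance) has dimensions [I^2 L^-2 M^-1 T^4].

Left side: [M T^-2]
Right side: [I^2 L^-2 T^3]

The two sides have different dimensions, so the equation is NOT dimensionally consistent.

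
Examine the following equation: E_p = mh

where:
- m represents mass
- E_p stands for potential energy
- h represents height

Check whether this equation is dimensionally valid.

No

m (mass) has dimensions [M].
E_p (potential energy) has dimensions [L^2 M T^-2].
h (height) has dimensions [L].

Left side: [L^2 M T^-2]
Right side: [L M]

The two sides have different dimensions, so the equation is NOT dimensionally consistent.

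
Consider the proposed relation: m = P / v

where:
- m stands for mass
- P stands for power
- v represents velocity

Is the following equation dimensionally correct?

No

m (mass) has dimensions [M].
P (power) has dimensions [L^2 M T^-3].
v (velocity) has dimensions [L T^-1].

Left side: [M]
Right side: [L M T^-2]

The two sides have different dimensions, so the equation is NOT dimensionally consistent.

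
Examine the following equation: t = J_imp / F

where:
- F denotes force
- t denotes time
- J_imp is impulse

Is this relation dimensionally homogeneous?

Yes

F (force) has dimensions [L M T^-2].
t (time) has dimensions [T].
J_imp (impulse) has dimensions [L M T^-1].

Left side: [T]
Right side: [T]

Both sides have the same dimensions, so the equation is dimensionally consistent.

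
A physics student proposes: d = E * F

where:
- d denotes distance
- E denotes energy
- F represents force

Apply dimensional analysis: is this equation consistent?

No

d (distance) has dimensions [L].
E (energy) has dimensions [L^2 M T^-2].
F (force) has dimensions [L M T^-2].

Left side: [L]
Right side: [L^3 M^2 T^-4]

The two sides have different dimensions, so the equation is NOT dimensionally consistent.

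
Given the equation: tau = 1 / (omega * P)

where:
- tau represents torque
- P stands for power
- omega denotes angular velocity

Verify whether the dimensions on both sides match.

No

tau (torque) has dimensions [L^2 M T^-2].
P (power) has dimensions [L^2 M T^-3].
omega (angular velocity) has dimensions [T^-1].

Left side: [L^2 M T^-2]
Right side: [L^-2 M^-1 T^4]

The two sides have different dimensions, so the equation is NOT dimensionally consistent.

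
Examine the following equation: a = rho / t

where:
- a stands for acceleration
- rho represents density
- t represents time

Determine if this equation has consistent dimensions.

No

a (acceleration) has dimensions [L T^-2].
rho (density) has dimensions [L^-3 M].
t (time) has dimensions [T].

Left side: [L T^-2]
Right side: [L^-3 M T^-1]

The two sides have different dimensions, so the equation is NOT dimensionally consistent.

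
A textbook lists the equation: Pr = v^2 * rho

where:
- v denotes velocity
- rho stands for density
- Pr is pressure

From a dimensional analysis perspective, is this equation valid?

Yes

v (velocity) has dimensions [L T^-1].
rho (density) has dimensions [L^-3 M].
Pr (pressure) has dimensions [L^-1 M T^-2].

Left side: [L^-1 M T^-2]
Right side: [L^-1 M T^-2]

Both sides have the same dimensions, so the equation is dimensionally consistent.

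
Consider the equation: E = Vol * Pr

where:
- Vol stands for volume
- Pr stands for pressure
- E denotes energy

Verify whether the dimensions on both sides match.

Yes

Vol (volume) has dimensions [L^3].
Pr (pressure) has dimensions [L^-1 M T^-2].
E (energy) has dimensions [L^2 M T^-2].

Left side: [L^2 M T^-2]
Right side: [L^2 M T^-2]

Both sides have the same dimensions, so the equation is dimensionally consistent.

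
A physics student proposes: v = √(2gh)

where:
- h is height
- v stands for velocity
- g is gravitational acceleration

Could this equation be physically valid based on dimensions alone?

Yes

h (height) has dimensions [L].
v (velocity) has dimensions [L T^-1].
g (gravitational acceleration) has dimensions [L T^-2].

Left side: [L T^-1]
Right side: [L T^-1]

Both sides have the same dimensions, so the equation is dimensionally consistent.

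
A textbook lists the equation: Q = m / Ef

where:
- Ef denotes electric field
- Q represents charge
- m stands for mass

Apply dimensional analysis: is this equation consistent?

No

Ef (electric field) has dimensions [I^-1 L M T^-3].
Q (charge) has dimensions [I T].
m (mass) has dimensions [M].

Left side: [I T]
Right side: [I L^-1 T^3]

The two sides have different dimensions, so the equation is NOT dimensionally consistent.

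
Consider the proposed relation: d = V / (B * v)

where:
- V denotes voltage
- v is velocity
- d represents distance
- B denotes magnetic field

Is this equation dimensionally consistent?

Yes

V (voltage) has dimensions [I^-1 L^2 M T^-3].
v (velocity) has dimensions [L T^-1].
d (distance) has dimensions [L].
B (magnetic field) has dimensions [I^-1 M T^-2].

Left side: [L]
Right side: [L]

Both sides have the same dimensions, so the equation is dimensionally consistent.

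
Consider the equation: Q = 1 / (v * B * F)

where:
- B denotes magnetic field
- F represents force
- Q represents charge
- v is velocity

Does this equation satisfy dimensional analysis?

No

B (magnetic field) has dimensions [I^-1 M T^-2].
F (force) has dimensions [L M T^-2].
Q (charge) has dimensions [I T].
v (velocity) has dimensions [L T^-1].

Left side: [I T]
Right side: [I L^-2 M^-2 T^5]

The two sides have different dimensions, so the equation is NOT dimensionally consistent.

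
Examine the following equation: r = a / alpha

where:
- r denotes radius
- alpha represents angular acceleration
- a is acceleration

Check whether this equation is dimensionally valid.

Yes

r (radius) has dimensions [L].
alpha (angular acceleration) has dimensions [T^-2].
a (acceleration) has dimensions [L T^-2].

Left side: [L]
Right side: [L]

Both sides have the same dimensions, so the equation is dimensionally consistent.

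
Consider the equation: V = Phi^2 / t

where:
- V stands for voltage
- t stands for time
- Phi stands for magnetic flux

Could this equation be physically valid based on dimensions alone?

No

V (voltage) has dimensions [I^-1 L^2 M T^-3].
t (time) has dimensions [T].
Phi (magnetic flux) has dimensions [I^-1 L^2 M T^-2].

Left side: [I^-1 L^2 M T^-3]
Right side: [I^-2 L^4 M^2 T^-5]

The two sides have different dimensions, so the equation is NOT dimensionally consistent.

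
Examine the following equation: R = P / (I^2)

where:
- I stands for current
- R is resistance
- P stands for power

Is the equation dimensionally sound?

Yes

I (current) has dimensions [I].
R (resistance) has dimensions [I^-2 L^2 M T^-3].
P (power) has dimensions [L^2 M T^-3].

Left side: [I^-2 L^2 M T^-3]
Right side: [I^-2 L^2 M T^-3]

Both sides have the same dimensions, so the equation is dimensionally consistent.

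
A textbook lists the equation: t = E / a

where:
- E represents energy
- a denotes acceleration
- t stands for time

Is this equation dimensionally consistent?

No

E (energy) has dimensions [L^2 M T^-2].
a (acceleration) has dimensions [L T^-2].
t (time) has dimensions [T].

Left side: [T]
Right side: [L M]

The two sides have different dimensions, so the equation is NOT dimensionally consistent.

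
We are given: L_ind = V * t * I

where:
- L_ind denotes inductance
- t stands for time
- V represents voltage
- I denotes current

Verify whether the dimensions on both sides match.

No

L_ind (inductance) has dimensions [I^-2 L^2 M T^-2].
t (time) has dimensions [T].
V (voltage) has dimensions [I^-1 L^2 M T^-3].
I (current) has dimensions [I].

Left side: [I^-2 L^2 M T^-2]
Right side: [L^2 M T^-2]

The two sides have different dimensions, so the equation is NOT dimensionally consistent.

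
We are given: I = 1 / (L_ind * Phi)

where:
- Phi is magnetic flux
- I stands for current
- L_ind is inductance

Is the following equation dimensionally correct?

No

Phi (magnetic flux) has dimensions [I^-1 L^2 M T^-2].
I (current) has dimensions [I].
L_ind (inductance) has dimensions [I^-2 L^2 M T^-2].

Left side: [I]
Right side: [I^3 L^-4 M^-2 T^4]

The two sides have different dimensions, so the equation is NOT dimensionally consistent.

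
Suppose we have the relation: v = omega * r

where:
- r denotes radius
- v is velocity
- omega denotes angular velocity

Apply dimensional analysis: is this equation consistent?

Yes

r (radius) has dimensions [L].
v (velocity) has dimensions [L T^-1].
omega (angular velocity) has dimensions [T^-1].

Left side: [L T^-1]
Right side: [L T^-1]

Both sides have the same dimensions, so the equation is dimensionally consistent.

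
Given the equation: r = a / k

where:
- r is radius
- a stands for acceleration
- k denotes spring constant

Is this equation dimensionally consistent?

No

r (radius) has dimensions [L].
a (acceleration) has dimensions [L T^-2].
k (spring constant) has dimensions [M T^-2].

Left side: [L]
Right side: [L M^-1]

The two sides have different dimensions, so the equation is NOT dimensionally consistent.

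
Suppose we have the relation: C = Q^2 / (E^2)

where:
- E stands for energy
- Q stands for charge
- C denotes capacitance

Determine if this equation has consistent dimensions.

No

E (energy) has dimensions [L^2 M T^-2].
Q (charge) has dimensions [I T].
C (capacitance) has dimensions [I^2 L^-2 M^-1 T^4].

Left side: [I^2 L^-2 M^-1 T^4]
Right side: [I^2 L^-4 M^-2 T^6]

The two sides have different dimensions, so the equation is NOT dimensionally consistent.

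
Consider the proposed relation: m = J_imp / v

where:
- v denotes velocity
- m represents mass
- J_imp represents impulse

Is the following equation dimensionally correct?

Yes

v (velocity) has dimensions [L T^-1].
m (mass) has dimensions [M].
J_imp (impulse) has dimensions [L M T^-1].

Left side: [M]
Right side: [M]

Both sides have the same dimensions, so the equation is dimensionally consistent.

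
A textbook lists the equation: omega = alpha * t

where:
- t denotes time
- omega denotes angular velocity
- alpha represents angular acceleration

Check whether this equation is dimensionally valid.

Yes

t (time) has dimensions [T].
omega (angular velocity) has dimensions [T^-1].
alpha (angular acceleration) has dimensions [T^-2].

Left side: [T^-1]
Right side: [T^-1]

Both sides have the same dimensions, so the equation is dimensionally consistent.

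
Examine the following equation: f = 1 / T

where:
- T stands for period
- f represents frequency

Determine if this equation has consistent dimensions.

Yes

T (period) has dimensions [T].
f (frequency) has dimensions [T^-1].

Left side: [T^-1]
Right side: [T^-1]

Both sides have the same dimensions, so the equation is dimensionally consistent.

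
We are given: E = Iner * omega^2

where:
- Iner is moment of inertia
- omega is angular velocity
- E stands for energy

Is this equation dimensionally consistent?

Yes

Iner (moment of inertia) has dimensions [L^2 M].
omega (angular velocity) has dimensions [T^-1].
E (energy) has dimensions [L^2 M T^-2].

Left side: [L^2 M T^-2]
Right side: [L^2 M T^-2]

Both sides have the same dimensions, so the equation is dimensionally consistent.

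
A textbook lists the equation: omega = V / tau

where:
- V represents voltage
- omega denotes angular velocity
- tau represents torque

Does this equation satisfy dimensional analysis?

No

V (voltage) has dimensions [I^-1 L^2 M T^-3].
omega (angular velocity) has dimensions [T^-1].
tau (torque) has dimensions [L^2 M T^-2].

Left side: [T^-1]
Right side: [I^-1 T^-1]

The two sides have different dimensions, so the equation is NOT dimensionally consistent.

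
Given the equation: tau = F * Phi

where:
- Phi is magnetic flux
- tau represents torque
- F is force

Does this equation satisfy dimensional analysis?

No

Phi (magnetic flux) has dimensions [I^-1 L^2 M T^-2].
tau (torque) has dimensions [L^2 M T^-2].
F (force) has dimensions [L M T^-2].

Left side: [L^2 M T^-2]
Right side: [I^-1 L^3 M^2 T^-4]

The two sides have different dimensions, so the equation is NOT dimensionally consistent.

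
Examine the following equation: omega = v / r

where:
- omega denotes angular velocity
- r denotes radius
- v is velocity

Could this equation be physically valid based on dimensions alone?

Yes

omega (angular velocity) has dimensions [T^-1].
r (radius) has dimensions [L].
v (velocity) has dimensions [L T^-1].

Left side: [T^-1]
Right side: [T^-1]

Both sides have the same dimensions, so the equation is dimensionally consistent.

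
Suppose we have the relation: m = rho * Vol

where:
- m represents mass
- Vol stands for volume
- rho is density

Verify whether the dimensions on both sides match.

Yes

m (mass) has dimensions [M].
Vol (volume) has dimensions [L^3].
rho (density) has dimensions [L^-3 M].

Left side: [M]
Right side: [M]

Both sides have the same dimensions, so the equation is dimensionally consistent.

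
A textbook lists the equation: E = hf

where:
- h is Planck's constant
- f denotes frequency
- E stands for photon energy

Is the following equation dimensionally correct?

Yes

h (Planck's constant) has dimensions [L^2 M T^-1].
f (frequency) has dimensions [T^-1].
E (photon energy) has dimensions [L^2 M T^-2].

Left side: [L^2 M T^-2]
Right side: [L^2 M T^-2]

Both sides have the same dimensions, so the equation is dimensionally consistent.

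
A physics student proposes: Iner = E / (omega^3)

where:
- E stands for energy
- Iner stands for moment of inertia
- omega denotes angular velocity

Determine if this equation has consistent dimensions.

No

E (energy) has dimensions [L^2 M T^-2].
Iner (moment of inertia) has dimensions [L^2 M].
omega (angular velocity) has dimensions [T^-1].

Left side: [L^2 M]
Right side: [L^2 M T]

The two sides have different dimensions, so the equation is NOT dimensionally consistent.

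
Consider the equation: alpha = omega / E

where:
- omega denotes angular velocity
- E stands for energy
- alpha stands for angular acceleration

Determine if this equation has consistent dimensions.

No

omega (angular velocity) has dimensions [T^-1].
E (energy) has dimensions [L^2 M T^-2].
alpha (angular acceleration) has dimensions [T^-2].

Left side: [T^-2]
Right side: [L^-2 M^-1 T]

The two sides have different dimensions, so the equation is NOT dimensionally consistent.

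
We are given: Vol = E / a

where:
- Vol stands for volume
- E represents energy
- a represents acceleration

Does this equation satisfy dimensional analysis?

No

Vol (volume) has dimensions [L^3].
E (energy) has dimensions [L^2 M T^-2].
a (acceleration) has dimensions [L T^-2].

Left side: [L^3]
Right side: [L M]

The two sides have different dimensions, so the equation is NOT dimensionally consistent.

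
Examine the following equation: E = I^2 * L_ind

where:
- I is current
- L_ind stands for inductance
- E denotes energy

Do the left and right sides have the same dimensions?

Yes

I (current) has dimensions [I].
L_ind (inductance) has dimensions [I^-2 L^2 M T^-2].
E (energy) has dimensions [L^2 M T^-2].

Left side: [L^2 M T^-2]
Right side: [L^2 M T^-2]

Both sides have the same dimensions, so the equation is dimensionally consistent.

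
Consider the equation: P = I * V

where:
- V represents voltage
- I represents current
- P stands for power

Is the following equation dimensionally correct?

Yes

V (voltage) has dimensions [I^-1 L^2 M T^-3].
I (current) has dimensions [I].
P (power) has dimensions [L^2 M T^-3].

Left side: [L^2 M T^-3]
Right side: [L^2 M T^-3]

Both sides have the same dimensions, so the equation is dimensionally consistent.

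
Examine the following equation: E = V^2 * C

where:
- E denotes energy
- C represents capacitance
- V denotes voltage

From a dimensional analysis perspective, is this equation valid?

Yes

E (energy) has dimensions [L^2 M T^-2].
C (capacitance) has dimensions [I^2 L^-2 M^-1 T^4].
V (voltage) has dimensions [I^-1 L^2 M T^-3].

Left side: [L^2 M T^-2]
Right side: [L^2 M T^-2]

Both sides have the same dimensions, so the equation is dimensionally consistent.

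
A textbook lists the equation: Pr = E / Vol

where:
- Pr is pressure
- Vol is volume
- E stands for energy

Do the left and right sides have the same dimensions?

Yes

Pr (pressure) has dimensions [L^-1 M T^-2].
Vol (volume) has dimensions [L^3].
E (energy) has dimensions [L^2 M T^-2].

Left side: [L^-1 M T^-2]
Right side: [L^-1 M T^-2]

Both sides have the same dimensions, so the equation is dimensionally consistent.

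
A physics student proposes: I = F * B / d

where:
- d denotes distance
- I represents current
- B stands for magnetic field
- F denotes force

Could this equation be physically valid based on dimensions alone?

No

d (distance) has dimensions [L].
I (current) has dimensions [I].
B (magnetic field) has dimensions [I^-1 M T^-2].
F (force) has dimensions [L M T^-2].

Left side: [I]
Right side: [I^-1 M^2 T^-4]

The two sides have different dimensions, so the equation is NOT dimensionally consistent.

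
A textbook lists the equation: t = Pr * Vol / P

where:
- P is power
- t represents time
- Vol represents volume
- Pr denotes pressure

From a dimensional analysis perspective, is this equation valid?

Yes

P (power) has dimensions [L^2 M T^-3].
t (time) has dimensions [T].
Vol (volume) has dimensions [L^3].
Pr (pressure) has dimensions [L^-1 M T^-2].

Left side: [T]
Right side: [T]

Both sides have the same dimensions, so the equation is dimensionally consistent.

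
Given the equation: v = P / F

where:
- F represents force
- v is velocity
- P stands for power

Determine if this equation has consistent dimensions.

Yes

F (force) has dimensions [L M T^-2].
v (velocity) has dimensions [L T^-1].
P (power) has dimensions [L^2 M T^-3].

Left side: [L T^-1]
Right side: [L T^-1]

Both sides have the same dimensions, so the equation is dimensionally consistent.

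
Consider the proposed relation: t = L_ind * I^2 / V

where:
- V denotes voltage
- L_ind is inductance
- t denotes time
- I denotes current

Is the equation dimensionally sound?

No

V (voltage) has dimensions [I^-1 L^2 M T^-3].
L_ind (inductance) has dimensions [I^-2 L^2 M T^-2].
t (time) has dimensions [T].
I (current) has dimensions [I].

Left side: [T]
Right side: [I T]

The two sides have different dimensions, so the equation is NOT dimensionally consistent.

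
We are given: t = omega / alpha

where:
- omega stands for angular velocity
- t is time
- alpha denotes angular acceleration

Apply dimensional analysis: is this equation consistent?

Yes

omega (angular velocity) has dimensions [T^-1].
t (time) has dimensions [T].
alpha (angular acceleration) has dimensions [T^-2].

Left side: [T]
Right side: [T]

Both sides have the same dimensions, so the equation is dimensionally consistent.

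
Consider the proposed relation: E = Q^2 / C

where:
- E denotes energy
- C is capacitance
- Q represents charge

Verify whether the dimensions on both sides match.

Yes

E (energy) has dimensions [L^2 M T^-2].
C (capacitance) has dimensions [I^2 L^-2 M^-1 T^4].
Q (charge) has dimensions [I T].

Left side: [L^2 M T^-2]
Right side: [L^2 M T^-2]

Both sides have the same dimensions, so the equation is dimensionally consistent.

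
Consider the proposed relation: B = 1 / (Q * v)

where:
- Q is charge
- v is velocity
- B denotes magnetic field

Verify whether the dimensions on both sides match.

No

Q (charge) has dimensions [I T].
v (velocity) has dimensions [L T^-1].
B (magnetic field) has dimensions [I^-1 M T^-2].

Left side: [I^-1 M T^-2]
Right side: [I^-1 L^-1]

The two sides have different dimensions, so the equation is NOT dimensionally consistent.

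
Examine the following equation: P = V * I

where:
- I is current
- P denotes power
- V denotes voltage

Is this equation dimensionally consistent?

Yes

I (current) has dimensions [I].
P (power) has dimensions [L^2 M T^-3].
V (voltage) has dimensions [I^-1 L^2 M T^-3].

Left side: [L^2 M T^-3]
Right side: [L^2 M T^-3]

Both sides have the same dimensions, so the equation is dimensionally consistent.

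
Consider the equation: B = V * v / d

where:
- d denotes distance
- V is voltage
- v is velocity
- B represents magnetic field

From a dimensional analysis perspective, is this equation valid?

No

d (distance) has dimensions [L].
V (voltage) has dimensions [I^-1 L^2 M T^-3].
v (velocity) has dimensions [L T^-1].
B (magnetic field) has dimensions [I^-1 M T^-2].

Left side: [I^-1 M T^-2]
Right side: [I^-1 L^2 M T^-4]

The two sides have different dimensions, so the equation is NOT dimensionally consistent.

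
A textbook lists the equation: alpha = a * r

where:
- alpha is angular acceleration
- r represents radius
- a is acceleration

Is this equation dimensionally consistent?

No

alpha (angular acceleration) has dimensions [T^-2].
r (radius) has dimensions [L].
a (acceleration) has dimensions [L T^-2].

Left side: [T^-2]
Right side: [L^2 T^-2]

The two sides have different dimensions, so the equation is NOT dimensionally consistent.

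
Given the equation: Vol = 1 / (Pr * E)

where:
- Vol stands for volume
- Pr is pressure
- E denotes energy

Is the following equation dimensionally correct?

No

Vol (volume) has dimensions [L^3].
Pr (pressure) has dimensions [L^-1 M T^-2].
E (energy) has dimensions [L^2 M T^-2].

Left side: [L^3]
Right side: [L^-1 M^-2 T^4]

The two sides have different dimensions, so the equation is NOT dimensionally consistent.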